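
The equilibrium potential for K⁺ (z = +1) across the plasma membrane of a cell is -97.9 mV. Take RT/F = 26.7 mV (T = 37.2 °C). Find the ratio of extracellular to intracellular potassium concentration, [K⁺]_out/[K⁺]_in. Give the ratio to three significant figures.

ln([out]/[in]) = E·z/(26.7) = -97.9 × 1 / 26.7 = -3.6667
[out]/[in] = e^(-3.6667) = 0.02556

0.0256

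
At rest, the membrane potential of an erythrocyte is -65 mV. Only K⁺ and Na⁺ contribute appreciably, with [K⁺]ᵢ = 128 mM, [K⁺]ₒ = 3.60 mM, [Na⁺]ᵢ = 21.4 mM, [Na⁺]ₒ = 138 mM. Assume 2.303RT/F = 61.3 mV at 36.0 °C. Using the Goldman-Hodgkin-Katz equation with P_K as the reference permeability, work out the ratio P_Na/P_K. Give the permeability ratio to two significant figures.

0.055

Let α = P_Na/P_K. GHK: Vm = 61.3·log₁₀[(Kₒ + α·Naₒ)/(Kᵢ + α·Naᵢ)].
10^(Vm/61.3) = 10^(-65.0/61.3) = 0.087024
So 0.087024·(Kᵢ + α·Naᵢ) = Kₒ + α·Naₒ → α = (0.087024·128.0 − 3.6) / (138.0 − 0.087024·21.4)
α = (11.14 − 3.6) / (138.0 − 1.862) = 7.539/136.1 = 0.05538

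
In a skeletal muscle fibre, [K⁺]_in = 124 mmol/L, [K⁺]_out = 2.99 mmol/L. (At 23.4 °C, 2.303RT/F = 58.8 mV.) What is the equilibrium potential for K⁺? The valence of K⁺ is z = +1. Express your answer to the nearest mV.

E = (58.8/z) · log₁₀([K⁺]_out/[K⁺]_in) with z = +1.
= (58.8/1) · log₁₀(2.99/124) = 58.80 · log₁₀(0.02411)
= 58.80 · (-1.6178) = -95.12 mV

-95 mV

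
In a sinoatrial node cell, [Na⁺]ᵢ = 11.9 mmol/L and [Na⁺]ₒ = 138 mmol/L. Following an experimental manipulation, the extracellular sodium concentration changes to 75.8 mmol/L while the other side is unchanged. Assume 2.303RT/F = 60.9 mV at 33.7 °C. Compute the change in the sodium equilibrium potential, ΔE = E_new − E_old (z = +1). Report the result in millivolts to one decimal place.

E_old = (60.9/1)·log₁₀(138/11.9) = 64.82 mV
E_new = (60.9/1)·log₁₀(75.8/11.9) = 48.97 mV
ΔE = 48.97 − (64.82) = -15.85 mV

-15.8 mV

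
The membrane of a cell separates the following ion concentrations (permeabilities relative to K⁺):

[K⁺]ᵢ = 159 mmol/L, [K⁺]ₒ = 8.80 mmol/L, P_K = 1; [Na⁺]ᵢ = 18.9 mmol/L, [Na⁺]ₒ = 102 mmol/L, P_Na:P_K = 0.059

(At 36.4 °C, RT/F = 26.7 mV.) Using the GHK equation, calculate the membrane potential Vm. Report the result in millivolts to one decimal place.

-63.5 mV

Vm = 26.7 · ln[(Σ P·[cation]ₒ + Σ P·[anion]ᵢ) / (Σ P·[cation]ᵢ + Σ P·[anion]ₒ)]
Numerator = 1×8.80 + 0.059×102 = 14.82
Denominator = 1×159 + 0.059×18.9 = 160.1
Vm = 26.7 · ln(0.092546) = 26.7 × (-2.3801) = -63.55 mV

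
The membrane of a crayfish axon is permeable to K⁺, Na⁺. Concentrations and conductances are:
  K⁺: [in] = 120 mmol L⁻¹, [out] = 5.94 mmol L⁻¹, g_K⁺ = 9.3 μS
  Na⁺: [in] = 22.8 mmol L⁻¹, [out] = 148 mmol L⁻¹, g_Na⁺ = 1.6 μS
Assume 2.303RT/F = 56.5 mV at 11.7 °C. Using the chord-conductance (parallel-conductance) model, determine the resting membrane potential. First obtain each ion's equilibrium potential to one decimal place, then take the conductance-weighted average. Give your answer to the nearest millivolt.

-56 mV

E_K⁺ = (56.5/1)·log₁₀(5.94/120) = -73.8 mV
E_Na⁺ = (56.5/1)·log₁₀(148/22.8) = 45.9 mV
Vm = (Σ gᵢEᵢ)/(Σ gᵢ) = (9.3·-73.8 + 1.6·45.9) / (9.3 + 1.6)
= -612.90 / 10.9 = -56.23 mV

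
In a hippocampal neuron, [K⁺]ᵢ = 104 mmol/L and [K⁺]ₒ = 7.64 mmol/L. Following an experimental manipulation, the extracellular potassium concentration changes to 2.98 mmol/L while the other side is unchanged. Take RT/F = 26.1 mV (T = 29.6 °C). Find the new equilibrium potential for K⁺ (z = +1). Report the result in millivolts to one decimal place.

-92.7 mV

After the shift: [K⁺]_out = 2.98, [K⁺]_in = 104 mmol/L.
E_new = (26.1/1)·ln(2.98/104) = 26.10 · (-3.5525) = -92.72 mV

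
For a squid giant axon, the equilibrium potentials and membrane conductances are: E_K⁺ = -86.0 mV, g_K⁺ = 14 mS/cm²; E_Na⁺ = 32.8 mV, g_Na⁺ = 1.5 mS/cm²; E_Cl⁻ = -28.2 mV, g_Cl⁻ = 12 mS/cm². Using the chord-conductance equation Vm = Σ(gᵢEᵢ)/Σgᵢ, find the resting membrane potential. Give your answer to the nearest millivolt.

Σ gᵢEᵢ = 14·(-86.0) + 1.5·(32.8) + 12·(-28.2) = -1493.20
Σ gᵢ = 14 + 1.5 + 12 = 27.5
Vm = -1493.20 / 27.5 = -54.30 mV

-54 mV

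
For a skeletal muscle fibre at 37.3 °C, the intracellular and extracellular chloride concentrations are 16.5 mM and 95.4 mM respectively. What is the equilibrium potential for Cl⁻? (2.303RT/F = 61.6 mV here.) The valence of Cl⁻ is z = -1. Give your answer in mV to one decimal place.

-46.9 mV

E = (61.6/z) · log₁₀([Cl⁻]_out/[Cl⁻]_in) with z = -1.
For an anion, dividing by z = -1 reverses the sign.
= (61.6/-1) · log₁₀(95.4/16.5) = -61.60 · log₁₀(5.782)
= -61.60 · (0.7621) = -46.94 mV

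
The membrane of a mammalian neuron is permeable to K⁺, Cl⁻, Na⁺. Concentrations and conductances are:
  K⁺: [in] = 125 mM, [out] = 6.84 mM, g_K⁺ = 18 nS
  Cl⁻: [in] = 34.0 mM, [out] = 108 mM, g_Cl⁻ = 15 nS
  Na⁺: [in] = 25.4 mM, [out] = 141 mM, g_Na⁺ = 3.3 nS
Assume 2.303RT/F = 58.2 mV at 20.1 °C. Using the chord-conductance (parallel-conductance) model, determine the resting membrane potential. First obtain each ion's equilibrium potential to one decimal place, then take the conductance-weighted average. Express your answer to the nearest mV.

-45 mV

E_K⁺ = (58.2/1)·log₁₀(6.84/125) = -73.4 mV
E_Cl⁻ = (58.2/-1)·log₁₀(108/34.0) = -29.2 mV
E_Na⁺ = (58.2/1)·log₁₀(141/25.4) = 43.3 mV
Vm = (Σ gᵢEᵢ)/(Σ gᵢ) = (18·-73.4 + 15·-29.2 + 3.3·43.3) / (18 + 15 + 3.3)
= -1616.31 / 36.3 = -44.53 mV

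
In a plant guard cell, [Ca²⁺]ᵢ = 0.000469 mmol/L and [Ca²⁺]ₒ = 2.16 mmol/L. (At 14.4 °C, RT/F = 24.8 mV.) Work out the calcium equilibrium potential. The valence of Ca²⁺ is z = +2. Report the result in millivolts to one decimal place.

104.6 mV

E = (24.8/z) · ln([Ca²⁺]_out/[Ca²⁺]_in) with z = +2.
= (24.8/2) · ln(2.16/0.000469) = 12.40 · ln(4606)
= 12.40 · (8.4350) = 104.59 mV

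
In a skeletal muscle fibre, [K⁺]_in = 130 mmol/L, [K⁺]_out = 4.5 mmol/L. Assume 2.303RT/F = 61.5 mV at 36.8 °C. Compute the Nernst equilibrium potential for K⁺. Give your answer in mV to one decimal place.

E = (61.5/z) · log₁₀([K⁺]_out/[K⁺]_in) with z = +1.
= (61.5/1) · log₁₀(4.5/130) = 61.50 · log₁₀(0.03462)
= 61.50 · (-1.4607) = -89.83 mV

-89.8 mV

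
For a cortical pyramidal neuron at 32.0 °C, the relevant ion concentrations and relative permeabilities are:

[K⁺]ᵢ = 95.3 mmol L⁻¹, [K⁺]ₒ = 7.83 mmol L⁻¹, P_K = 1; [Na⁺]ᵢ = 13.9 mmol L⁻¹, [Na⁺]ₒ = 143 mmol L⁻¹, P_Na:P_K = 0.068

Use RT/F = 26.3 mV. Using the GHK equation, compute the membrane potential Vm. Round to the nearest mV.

-45 mV

Vm = 26.3 · ln[(Σ P·[cation]ₒ + Σ P·[anion]ᵢ) / (Σ P·[cation]ᵢ + Σ P·[anion]ₒ)]
Numerator = 1×7.83 + 0.068×143 = 17.55
Denominator = 1×95.3 + 0.068×13.9 = 96.25
Vm = 26.3 · ln(0.18239) = 26.3 × (-1.7016) = -44.75 mV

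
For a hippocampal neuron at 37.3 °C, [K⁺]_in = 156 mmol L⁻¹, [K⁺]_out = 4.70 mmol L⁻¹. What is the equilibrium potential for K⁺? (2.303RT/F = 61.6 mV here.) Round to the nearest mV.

E = (61.6/z) · log₁₀([K⁺]_out/[K⁺]_in) with z = +1.
= (61.6/1) · log₁₀(4.70/156) = 61.60 · log₁₀(0.03013)
= 61.60 · (-1.5210) = -93.70 mV

-94 mV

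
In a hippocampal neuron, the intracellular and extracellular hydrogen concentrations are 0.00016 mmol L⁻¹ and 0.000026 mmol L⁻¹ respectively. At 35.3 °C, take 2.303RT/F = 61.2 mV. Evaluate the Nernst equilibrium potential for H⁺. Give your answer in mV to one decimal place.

-48.3 mV

E = (61.2/z) · log₁₀([H⁺]_out/[H⁺]_in) with z = +1.
= (61.2/1) · log₁₀(0.000026/0.00016) = 61.20 · log₁₀(0.1625)
= 61.20 · (-0.7891) = -48.30 mV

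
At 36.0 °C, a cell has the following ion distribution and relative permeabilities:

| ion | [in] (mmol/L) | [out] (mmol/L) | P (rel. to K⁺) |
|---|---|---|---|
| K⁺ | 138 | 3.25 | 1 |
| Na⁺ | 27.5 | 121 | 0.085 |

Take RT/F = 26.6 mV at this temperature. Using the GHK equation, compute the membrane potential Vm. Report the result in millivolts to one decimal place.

-62.2 mV

Vm = 26.6 · ln[(Σ P·[cation]ₒ + Σ P·[anion]ᵢ) / (Σ P·[cation]ᵢ + Σ P·[anion]ₒ)]
Numerator = 1×3.25 + 0.085×121 = 13.54
Denominator = 1×138 + 0.085×27.5 = 140.3
Vm = 26.6 · ln(0.096446) = 26.6 × (-2.3388) = -62.21 mV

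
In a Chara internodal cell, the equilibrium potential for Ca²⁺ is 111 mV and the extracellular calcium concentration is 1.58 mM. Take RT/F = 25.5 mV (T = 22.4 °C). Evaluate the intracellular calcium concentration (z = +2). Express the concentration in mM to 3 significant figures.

Nernst: E = (25.5/2) · ln([out]/[in]), so ln([out]/[in]) = 111.0 × 2 / 25.5 = 8.7059.
[out]/[in] = e^(8.7059) = 6038.
[in] = 1.58 / 6038 = 0.0002617 mM.

0.000262 mM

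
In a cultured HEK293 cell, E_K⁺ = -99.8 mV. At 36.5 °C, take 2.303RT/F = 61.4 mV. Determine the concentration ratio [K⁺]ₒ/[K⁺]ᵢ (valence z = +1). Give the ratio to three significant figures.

log₁₀([out]/[in]) = E·z/(61.4) = -99.8 × 1 / 61.4 = -1.6254
[out]/[in] = 10^(-1.6254) = 0.02369

0.0237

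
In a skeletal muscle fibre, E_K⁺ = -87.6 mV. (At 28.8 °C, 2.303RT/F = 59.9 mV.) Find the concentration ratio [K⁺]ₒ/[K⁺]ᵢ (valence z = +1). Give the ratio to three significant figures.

0.0345

log₁₀([out]/[in]) = E·z/(59.9) = -87.6 × 1 / 59.9 = -1.4624
[out]/[in] = 10^(-1.4624) = 0.03448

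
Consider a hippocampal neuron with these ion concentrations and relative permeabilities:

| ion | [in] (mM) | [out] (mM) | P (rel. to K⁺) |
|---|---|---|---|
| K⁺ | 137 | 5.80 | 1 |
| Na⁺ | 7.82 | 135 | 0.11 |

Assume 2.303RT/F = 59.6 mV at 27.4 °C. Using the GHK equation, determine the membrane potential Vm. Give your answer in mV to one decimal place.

Vm = 59.6 · log₁₀[(Σ P·[cation]ₒ + Σ P·[anion]ᵢ) / (Σ P·[cation]ᵢ + Σ P·[anion]ₒ)]
Numerator = 1×5.80 + 0.11×135 = 20.65
Denominator = 1×137 + 0.11×7.82 = 137.9
Vm = 59.6 · log₁₀(0.14979) = 59.6 × (-0.8245) = -49.14 mV

-49.1 mV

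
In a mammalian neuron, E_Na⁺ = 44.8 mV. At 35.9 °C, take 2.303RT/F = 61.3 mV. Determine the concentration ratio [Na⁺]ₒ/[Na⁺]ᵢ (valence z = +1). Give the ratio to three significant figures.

log₁₀([out]/[in]) = E·z/(61.3) = 44.8 × 1 / 61.3 = 0.7308
[out]/[in] = 10^(0.7308) = 5.381

5.38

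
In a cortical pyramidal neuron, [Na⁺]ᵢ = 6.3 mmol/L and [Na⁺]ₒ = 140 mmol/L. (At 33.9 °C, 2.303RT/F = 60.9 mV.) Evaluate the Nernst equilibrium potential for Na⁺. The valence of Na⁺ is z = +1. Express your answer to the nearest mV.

82 mV

E = (60.9/z) · log₁₀([Na⁺]_out/[Na⁺]_in) with z = +1.
= (60.9/1) · log₁₀(140/6.3) = 60.90 · log₁₀(22.22)
= 60.90 · (1.3468) = 82.02 mV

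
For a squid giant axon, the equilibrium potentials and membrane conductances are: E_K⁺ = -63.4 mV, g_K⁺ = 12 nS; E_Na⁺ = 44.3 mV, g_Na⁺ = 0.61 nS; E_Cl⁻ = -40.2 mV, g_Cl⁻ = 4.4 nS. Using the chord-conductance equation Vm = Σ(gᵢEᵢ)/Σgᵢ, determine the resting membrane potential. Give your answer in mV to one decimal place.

Σ gᵢEᵢ = 12·(-63.4) + 0.61·(44.3) + 4.4·(-40.2) = -910.66
Σ gᵢ = 12 + 0.61 + 4.4 = 17.01
Vm = -910.66 / 17.01 = -53.54 mV

-53.5 mV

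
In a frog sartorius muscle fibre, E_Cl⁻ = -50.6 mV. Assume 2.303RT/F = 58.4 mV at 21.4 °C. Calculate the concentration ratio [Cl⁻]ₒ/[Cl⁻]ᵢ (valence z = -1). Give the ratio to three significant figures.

log₁₀([out]/[in]) = E·z/(58.4) = -50.6 × -1 / 58.4 = 0.8664
[out]/[in] = 10^(0.8664) = 7.353

7.35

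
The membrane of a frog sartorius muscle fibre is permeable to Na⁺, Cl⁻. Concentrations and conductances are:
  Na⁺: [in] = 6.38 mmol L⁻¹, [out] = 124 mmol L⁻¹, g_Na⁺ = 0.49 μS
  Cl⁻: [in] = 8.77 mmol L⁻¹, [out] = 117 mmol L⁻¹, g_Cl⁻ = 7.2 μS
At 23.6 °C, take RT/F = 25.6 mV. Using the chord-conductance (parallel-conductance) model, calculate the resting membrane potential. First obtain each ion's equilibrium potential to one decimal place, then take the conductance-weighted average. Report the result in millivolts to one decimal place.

-57.2 mV

E_Na⁺ = (25.6/1)·ln(124/6.38) = 76.0 mV
E_Cl⁻ = (25.6/-1)·ln(117/8.77) = -66.3 mV
Vm = (Σ gᵢEᵢ)/(Σ gᵢ) = (0.49·76.0 + 7.2·-66.3) / (0.49 + 7.2)
= -440.12 / 7.69 = -57.23 mV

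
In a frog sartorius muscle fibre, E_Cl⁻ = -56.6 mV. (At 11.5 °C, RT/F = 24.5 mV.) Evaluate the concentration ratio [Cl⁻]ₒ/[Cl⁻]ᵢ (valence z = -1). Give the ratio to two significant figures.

ln([out]/[in]) = E·z/(24.5) = -56.6 × -1 / 24.5 = 2.3102
[out]/[in] = e^(2.3102) = 10.08

10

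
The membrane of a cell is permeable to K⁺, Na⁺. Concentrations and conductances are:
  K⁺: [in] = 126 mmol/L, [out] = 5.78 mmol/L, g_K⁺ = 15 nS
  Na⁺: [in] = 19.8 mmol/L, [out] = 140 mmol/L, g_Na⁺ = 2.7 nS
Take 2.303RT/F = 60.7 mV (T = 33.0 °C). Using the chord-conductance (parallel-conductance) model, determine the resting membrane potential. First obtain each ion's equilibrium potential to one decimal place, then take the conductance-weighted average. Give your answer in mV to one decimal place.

-60.9 mV

E_K⁺ = (60.7/1)·log₁₀(5.78/126) = -81.2 mV
E_Na⁺ = (60.7/1)·log₁₀(140/19.8) = 51.6 mV
Vm = (Σ gᵢEᵢ)/(Σ gᵢ) = (15·-81.2 + 2.7·51.6) / (15 + 2.7)
= -1078.68 / 17.7 = -60.94 mV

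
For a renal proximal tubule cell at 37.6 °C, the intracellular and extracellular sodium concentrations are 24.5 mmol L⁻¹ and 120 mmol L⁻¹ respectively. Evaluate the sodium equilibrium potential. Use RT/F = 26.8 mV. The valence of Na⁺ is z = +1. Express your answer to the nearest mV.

E = (26.8/z) · ln([Na⁺]_out/[Na⁺]_in) with z = +1.
= (26.8/1) · ln(120/24.5) = 26.80 · ln(4.898)
= 26.80 · (1.5888) = 42.58 mV

43 mV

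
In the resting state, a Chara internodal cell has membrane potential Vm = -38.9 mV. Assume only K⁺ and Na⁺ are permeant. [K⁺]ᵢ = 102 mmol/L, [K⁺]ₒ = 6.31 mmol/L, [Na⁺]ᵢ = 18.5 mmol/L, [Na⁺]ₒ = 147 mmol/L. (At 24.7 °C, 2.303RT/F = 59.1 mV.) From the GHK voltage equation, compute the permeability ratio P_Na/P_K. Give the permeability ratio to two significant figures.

Let α = P_Na/P_K. GHK: Vm = 59.1·log₁₀[(Kₒ + α·Naₒ)/(Kᵢ + α·Naᵢ)].
10^(Vm/59.1) = 10^(-38.9/59.1) = 0.21968
So 0.21968·(Kᵢ + α·Naᵢ) = Kₒ + α·Naₒ → α = (0.21968·102.0 − 6.31) / (147.0 − 0.21968·18.5)
α = (22.41 − 6.31) / (147.0 − 4.064) = 16.1/142.9 = 0.1126

0.11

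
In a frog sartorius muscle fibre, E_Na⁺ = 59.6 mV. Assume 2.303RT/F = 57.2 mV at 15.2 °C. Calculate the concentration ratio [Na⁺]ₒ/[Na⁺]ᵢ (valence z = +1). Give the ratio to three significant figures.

11.0

log₁₀([out]/[in]) = E·z/(57.2) = 59.6 × 1 / 57.2 = 1.0420
[out]/[in] = 10^(1.0420) = 11.01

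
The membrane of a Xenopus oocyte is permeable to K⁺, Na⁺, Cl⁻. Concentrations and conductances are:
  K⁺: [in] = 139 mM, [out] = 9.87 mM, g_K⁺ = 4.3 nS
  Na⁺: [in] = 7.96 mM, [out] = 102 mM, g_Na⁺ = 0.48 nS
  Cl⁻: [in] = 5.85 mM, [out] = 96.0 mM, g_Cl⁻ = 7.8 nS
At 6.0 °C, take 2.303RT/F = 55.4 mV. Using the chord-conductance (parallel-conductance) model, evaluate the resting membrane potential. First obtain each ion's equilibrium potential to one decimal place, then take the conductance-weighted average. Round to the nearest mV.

E_K⁺ = (55.4/1)·log₁₀(9.87/139) = -63.6 mV
E_Na⁺ = (55.4/1)·log₁₀(102/7.96) = 61.4 mV
E_Cl⁻ = (55.4/-1)·log₁₀(96.0/5.85) = -67.3 mV
Vm = (Σ gᵢEᵢ)/(Σ gᵢ) = (4.3·-63.6 + 0.48·61.4 + 7.8·-67.3) / (4.3 + 0.48 + 7.8)
= -768.95 / 12.58 = -61.12 mV

-61 mV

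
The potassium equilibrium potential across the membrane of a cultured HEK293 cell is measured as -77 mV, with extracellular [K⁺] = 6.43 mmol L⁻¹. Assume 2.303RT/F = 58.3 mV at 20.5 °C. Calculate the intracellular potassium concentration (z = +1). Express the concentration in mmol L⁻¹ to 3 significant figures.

Nernst: E = (58.3/1) · log₁₀([out]/[in]), so log₁₀([out]/[in]) = -77.0 × 1 / 58.3 = -1.3208.
[out]/[in] = 10^(-1.3208) = 0.04778.
[in] = 6.43 / 0.04778 = 134.6 mmol L⁻¹.

135 mmol L⁻¹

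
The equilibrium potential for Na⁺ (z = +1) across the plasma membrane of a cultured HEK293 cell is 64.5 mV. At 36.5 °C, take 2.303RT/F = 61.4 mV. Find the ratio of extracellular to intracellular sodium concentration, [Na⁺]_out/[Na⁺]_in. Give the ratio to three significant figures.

log₁₀([out]/[in]) = E·z/(61.4) = 64.5 × 1 / 61.4 = 1.0505
[out]/[in] = 10^(1.0505) = 11.23

11.2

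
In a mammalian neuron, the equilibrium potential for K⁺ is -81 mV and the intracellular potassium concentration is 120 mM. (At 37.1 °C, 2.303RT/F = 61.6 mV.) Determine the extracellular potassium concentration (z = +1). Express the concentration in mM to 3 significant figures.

Nernst: E = (61.6/1) · log₁₀([out]/[in]), so log₁₀([out]/[in]) = -81.0 × 1 / 61.6 = -1.3149.
[out]/[in] = 10^(-1.3149) = 0.04842.
[out] = 0.04842 × 120 = 5.811 mM.

5.81 mM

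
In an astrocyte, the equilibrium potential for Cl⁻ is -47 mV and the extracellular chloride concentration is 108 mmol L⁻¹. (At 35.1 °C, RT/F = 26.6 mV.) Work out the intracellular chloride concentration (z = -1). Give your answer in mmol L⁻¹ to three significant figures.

Nernst: E = (26.6/-1) · ln([out]/[in]), so ln([out]/[in]) = -47.0 × -1 / 26.6 = 1.7669.
[out]/[in] = e^(1.7669) = 5.853.
[in] = 108 / 5.853 = 18.45 mmol L⁻¹.

18.5 mmol L⁻¹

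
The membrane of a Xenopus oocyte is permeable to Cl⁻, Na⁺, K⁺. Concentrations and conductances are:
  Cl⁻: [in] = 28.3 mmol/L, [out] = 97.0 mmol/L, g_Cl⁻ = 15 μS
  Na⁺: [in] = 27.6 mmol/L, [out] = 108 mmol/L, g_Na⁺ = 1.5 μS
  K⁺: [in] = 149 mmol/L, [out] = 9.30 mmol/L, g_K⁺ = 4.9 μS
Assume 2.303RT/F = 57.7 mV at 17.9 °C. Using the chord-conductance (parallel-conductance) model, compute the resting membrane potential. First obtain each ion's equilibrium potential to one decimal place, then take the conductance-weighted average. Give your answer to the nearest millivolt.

-35 mV

E_Cl⁻ = (57.7/-1)·log₁₀(97.0/28.3) = -30.9 mV
E_Na⁺ = (57.7/1)·log₁₀(108/27.6) = 34.2 mV
E_K⁺ = (57.7/1)·log₁₀(9.30/149) = -69.5 mV
Vm = (Σ gᵢEᵢ)/(Σ gᵢ) = (15·-30.9 + 1.5·34.2 + 4.9·-69.5) / (15 + 1.5 + 4.9)
= -752.75 / 21.4 = -35.18 mV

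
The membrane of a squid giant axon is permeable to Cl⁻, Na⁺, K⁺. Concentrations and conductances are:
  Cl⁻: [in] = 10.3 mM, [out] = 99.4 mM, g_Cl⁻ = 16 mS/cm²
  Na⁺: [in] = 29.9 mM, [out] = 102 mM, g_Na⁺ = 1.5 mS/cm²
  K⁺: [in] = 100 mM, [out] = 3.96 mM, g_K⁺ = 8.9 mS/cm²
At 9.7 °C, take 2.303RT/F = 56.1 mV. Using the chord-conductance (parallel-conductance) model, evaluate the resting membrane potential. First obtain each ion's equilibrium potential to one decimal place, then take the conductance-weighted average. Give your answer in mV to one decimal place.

E_Cl⁻ = (56.1/-1)·log₁₀(99.4/10.3) = -55.2 mV
E_Na⁺ = (56.1/1)·log₁₀(102/29.9) = 29.9 mV
E_K⁺ = (56.1/1)·log₁₀(3.96/100) = -78.7 mV
Vm = (Σ gᵢEᵢ)/(Σ gᵢ) = (16·-55.2 + 1.5·29.9 + 8.9·-78.7) / (16 + 1.5 + 8.9)
= -1538.78 / 26.4 = -58.29 mV

-58.3 mV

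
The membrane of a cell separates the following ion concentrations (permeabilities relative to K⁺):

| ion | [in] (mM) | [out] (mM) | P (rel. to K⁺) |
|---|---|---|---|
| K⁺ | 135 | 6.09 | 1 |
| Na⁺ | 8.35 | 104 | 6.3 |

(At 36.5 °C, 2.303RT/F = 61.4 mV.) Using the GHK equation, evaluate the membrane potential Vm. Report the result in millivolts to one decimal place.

33.6 mV

Vm = 61.4 · log₁₀[(Σ P·[cation]ₒ + Σ P·[anion]ᵢ) / (Σ P·[cation]ᵢ + Σ P·[anion]ₒ)]
Numerator = 1×6.09 + 6.3×104 = 661.3
Denominator = 1×135 + 6.3×8.35 = 187.6
Vm = 61.4 · log₁₀(3.5249) = 61.4 × (0.5471) = 33.59 mV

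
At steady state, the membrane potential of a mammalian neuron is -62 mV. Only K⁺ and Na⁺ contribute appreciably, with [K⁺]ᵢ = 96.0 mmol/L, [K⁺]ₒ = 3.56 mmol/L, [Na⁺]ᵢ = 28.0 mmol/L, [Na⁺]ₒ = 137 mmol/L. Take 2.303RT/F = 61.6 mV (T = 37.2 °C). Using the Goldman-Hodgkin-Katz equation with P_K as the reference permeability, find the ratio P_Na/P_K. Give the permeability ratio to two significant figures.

0.044

Let α = P_Na/P_K. GHK: Vm = 61.6·log₁₀[(Kₒ + α·Naₒ)/(Kᵢ + α·Naᵢ)].
10^(Vm/61.6) = 10^(-62.0/61.6) = 0.098516
So 0.098516·(Kᵢ + α·Naᵢ) = Kₒ + α·Naₒ → α = (0.098516·96.0 − 3.56) / (137.0 − 0.098516·28.0)
α = (9.458 − 3.56) / (137.0 − 2.758) = 5.898/134.2 = 0.04393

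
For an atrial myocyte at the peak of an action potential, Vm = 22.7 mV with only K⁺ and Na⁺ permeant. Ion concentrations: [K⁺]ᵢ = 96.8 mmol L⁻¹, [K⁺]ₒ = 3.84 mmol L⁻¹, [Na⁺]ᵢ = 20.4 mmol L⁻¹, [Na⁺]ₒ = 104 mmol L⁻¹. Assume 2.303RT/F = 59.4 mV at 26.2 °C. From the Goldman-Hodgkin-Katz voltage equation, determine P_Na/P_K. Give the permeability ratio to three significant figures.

4.19

Let α = P_Na/P_K. GHK: Vm = 59.4·log₁₀[(Kₒ + α·Naₒ)/(Kᵢ + α·Naᵢ)].
10^(Vm/59.4) = 10^(22.7/59.4) = 2.4108
So 2.4108·(Kᵢ + α·Naᵢ) = Kₒ + α·Naₒ → α = (2.4108·96.8 − 3.84) / (104.0 − 2.4108·20.4)
α = (233.4 − 3.84) / (104.0 − 49.18) = 229.5/54.82 = 4.187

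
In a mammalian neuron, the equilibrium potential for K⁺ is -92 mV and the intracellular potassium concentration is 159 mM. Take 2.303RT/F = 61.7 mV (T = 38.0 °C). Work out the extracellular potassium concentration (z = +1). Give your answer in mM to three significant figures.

Nernst: E = (61.7/1) · log₁₀([out]/[in]), so log₁₀([out]/[in]) = -92.0 × 1 / 61.7 = -1.4911.
[out]/[in] = 10^(-1.4911) = 0.03228.
[out] = 0.03228 × 159 = 5.132 mM.

5.13 mM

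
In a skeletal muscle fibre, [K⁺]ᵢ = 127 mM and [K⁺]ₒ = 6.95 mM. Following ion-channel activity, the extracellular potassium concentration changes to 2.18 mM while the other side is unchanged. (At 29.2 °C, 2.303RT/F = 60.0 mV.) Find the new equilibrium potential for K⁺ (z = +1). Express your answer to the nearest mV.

After the shift: [K⁺]_out = 2.18, [K⁺]_in = 127 mM.
E_new = (60.0/1)·log₁₀(2.18/127) = 60.00 · (-1.7653) = -105.92 mV

-106 mV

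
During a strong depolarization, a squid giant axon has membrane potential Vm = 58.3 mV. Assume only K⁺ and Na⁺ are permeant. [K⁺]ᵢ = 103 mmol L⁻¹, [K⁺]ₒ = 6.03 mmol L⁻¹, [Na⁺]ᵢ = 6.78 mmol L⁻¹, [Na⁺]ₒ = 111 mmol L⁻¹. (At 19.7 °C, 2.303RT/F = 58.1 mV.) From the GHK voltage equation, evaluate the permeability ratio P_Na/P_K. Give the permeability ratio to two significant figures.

Let α = P_Na/P_K. GHK: Vm = 58.1·log₁₀[(Kₒ + α·Naₒ)/(Kᵢ + α·Naᵢ)].
10^(Vm/58.1) = 10^(58.3/58.1) = 10.08
So 10.08·(Kᵢ + α·Naᵢ) = Kₒ + α·Naₒ → α = (10.08·103.0 − 6.03) / (111.0 − 10.08·6.78)
α = (1038 − 6.03) / (111.0 − 68.34) = 1032/42.66 = 24.19

24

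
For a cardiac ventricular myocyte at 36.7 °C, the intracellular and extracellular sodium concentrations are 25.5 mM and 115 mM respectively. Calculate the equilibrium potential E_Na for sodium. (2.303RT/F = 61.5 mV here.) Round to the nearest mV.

E = (61.5/z) · log₁₀([Na⁺]_out/[Na⁺]_in) with z = +1.
= (61.5/1) · log₁₀(115/25.5) = 61.50 · log₁₀(4.51)
= 61.50 · (0.6542) = 40.23 mV

40 mV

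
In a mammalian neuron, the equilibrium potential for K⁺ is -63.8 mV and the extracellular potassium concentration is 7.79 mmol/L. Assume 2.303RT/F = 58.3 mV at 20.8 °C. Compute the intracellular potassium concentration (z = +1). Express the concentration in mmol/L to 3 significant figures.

96.8 mmol/L

Nernst: E = (58.3/1) · log₁₀([out]/[in]), so log₁₀([out]/[in]) = -63.8 × 1 / 58.3 = -1.0943.
[out]/[in] = 10^(-1.0943) = 0.08047.
[in] = 7.79 / 0.08047 = 96.8 mmol/L.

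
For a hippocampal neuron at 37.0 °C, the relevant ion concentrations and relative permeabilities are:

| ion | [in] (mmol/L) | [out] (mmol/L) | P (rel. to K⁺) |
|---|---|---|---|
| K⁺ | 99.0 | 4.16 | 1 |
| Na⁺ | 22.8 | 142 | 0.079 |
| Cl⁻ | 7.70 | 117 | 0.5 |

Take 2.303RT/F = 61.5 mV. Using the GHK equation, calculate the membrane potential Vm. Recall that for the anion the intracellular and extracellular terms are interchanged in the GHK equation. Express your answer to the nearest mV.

-56 mV

Vm = 61.5 · log₁₀[(Σ P·[cation]ₒ + Σ P·[anion]ᵢ) / (Σ P·[cation]ᵢ + Σ P·[anion]ₒ)]
Numerator = 1×4.16 + 0.079×142 + 0.5×7.70 = 19.23
Denominator = 1×99.0 + 0.079×22.8 + 0.5×117 = 159.3
Vm = 61.5 · log₁₀(0.1207) = 61.5 × (-0.9183) = -56.47 mV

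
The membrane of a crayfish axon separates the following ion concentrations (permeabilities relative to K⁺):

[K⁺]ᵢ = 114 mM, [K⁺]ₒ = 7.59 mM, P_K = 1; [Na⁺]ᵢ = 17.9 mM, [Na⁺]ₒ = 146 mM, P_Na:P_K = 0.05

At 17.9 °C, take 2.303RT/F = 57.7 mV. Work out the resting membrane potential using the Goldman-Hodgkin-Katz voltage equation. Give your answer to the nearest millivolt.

Vm = 57.7 · log₁₀[(Σ P·[cation]ₒ + Σ P·[anion]ᵢ) / (Σ P·[cation]ᵢ + Σ P·[anion]ₒ)]
Numerator = 1×7.59 + 0.05×146 = 14.89
Denominator = 1×114 + 0.05×17.9 = 114.9
Vm = 57.7 · log₁₀(0.1296) = 57.7 × (-0.8874) = -51.20 mV

-51 mV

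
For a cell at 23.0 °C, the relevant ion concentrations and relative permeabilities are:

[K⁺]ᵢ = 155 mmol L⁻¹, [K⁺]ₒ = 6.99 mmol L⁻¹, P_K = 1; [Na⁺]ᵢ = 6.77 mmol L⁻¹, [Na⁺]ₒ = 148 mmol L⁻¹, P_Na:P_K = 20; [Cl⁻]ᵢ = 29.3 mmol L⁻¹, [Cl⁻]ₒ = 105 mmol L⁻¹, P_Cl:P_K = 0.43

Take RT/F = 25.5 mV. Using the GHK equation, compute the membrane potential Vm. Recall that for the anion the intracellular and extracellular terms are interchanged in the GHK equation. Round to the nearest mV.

Vm = 25.5 · ln[(Σ P·[cation]ₒ + Σ P·[anion]ᵢ) / (Σ P·[cation]ᵢ + Σ P·[anion]ₒ)]
Numerator = 1×6.99 + 20×148 + 0.43×29.3 = 2980
Denominator = 1×155 + 20×6.77 + 0.43×105 = 335.5
Vm = 25.5 · ln(8.8797) = 25.5 × (2.1838) = 55.69 mV

56 mV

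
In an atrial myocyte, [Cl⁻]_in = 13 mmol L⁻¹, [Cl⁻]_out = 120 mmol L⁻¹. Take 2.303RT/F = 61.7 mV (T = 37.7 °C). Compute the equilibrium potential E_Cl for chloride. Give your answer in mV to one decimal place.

-59.6 mV

E = (61.7/z) · log₁₀([Cl⁻]_out/[Cl⁻]_in) with z = -1.
For an anion, dividing by z = -1 reverses the sign.
= (61.7/-1) · log₁₀(120/13) = -61.70 · log₁₀(9.231)
= -61.70 · (0.9652) = -59.56 mV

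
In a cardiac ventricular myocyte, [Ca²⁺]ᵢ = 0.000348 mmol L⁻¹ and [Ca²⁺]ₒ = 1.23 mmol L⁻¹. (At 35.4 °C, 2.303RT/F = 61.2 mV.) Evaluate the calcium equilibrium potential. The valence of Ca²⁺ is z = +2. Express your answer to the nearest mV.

109 mV

E = (61.2/z) · log₁₀([Ca²⁺]_out/[Ca²⁺]_in) with z = +2.
= (61.2/2) · log₁₀(1.23/0.000348) = 30.60 · log₁₀(3534)
= 30.60 · (3.5483) = 108.58 mV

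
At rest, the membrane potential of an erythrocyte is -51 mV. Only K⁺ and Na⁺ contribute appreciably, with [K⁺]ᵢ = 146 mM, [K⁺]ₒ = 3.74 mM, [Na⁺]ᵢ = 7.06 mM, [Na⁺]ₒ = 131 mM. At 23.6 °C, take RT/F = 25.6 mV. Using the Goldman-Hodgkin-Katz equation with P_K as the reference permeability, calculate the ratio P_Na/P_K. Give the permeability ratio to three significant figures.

Let α = P_Na/P_K. GHK: Vm = 25.6·ln[(Kₒ + α·Naₒ)/(Kᵢ + α·Naᵢ)].
e^(Vm/25.6) = e^(-51.0/25.6) = 0.1364
So 0.1364·(Kᵢ + α·Naᵢ) = Kₒ + α·Naₒ → α = (0.1364·146.0 − 3.74) / (131.0 − 0.1364·7.06)
α = (19.91 − 3.74) / (131.0 − 0.963) = 16.17/130 = 0.1244

0.124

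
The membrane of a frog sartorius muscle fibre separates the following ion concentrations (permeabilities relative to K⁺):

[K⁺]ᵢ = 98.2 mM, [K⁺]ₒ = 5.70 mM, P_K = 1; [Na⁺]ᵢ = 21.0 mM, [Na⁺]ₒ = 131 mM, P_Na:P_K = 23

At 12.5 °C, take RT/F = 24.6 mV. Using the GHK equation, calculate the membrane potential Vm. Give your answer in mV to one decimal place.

Vm = 24.6 · ln[(Σ P·[cation]ₒ + Σ P·[anion]ᵢ) / (Σ P·[cation]ᵢ + Σ P·[anion]ₒ)]
Numerator = 1×5.70 + 23×131 = 3019
Denominator = 1×98.2 + 23×21.0 = 581.2
Vm = 24.6 · ln(5.1939) = 24.6 × (1.6475) = 40.53 mV

40.5 mV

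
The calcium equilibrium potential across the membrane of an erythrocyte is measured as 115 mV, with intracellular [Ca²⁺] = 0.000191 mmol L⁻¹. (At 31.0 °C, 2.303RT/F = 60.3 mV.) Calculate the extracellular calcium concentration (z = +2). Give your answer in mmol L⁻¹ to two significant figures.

Nernst: E = (60.3/2) · log₁₀([out]/[in]), so log₁₀([out]/[in]) = 115.0 × 2 / 60.3 = 3.8143.
[out]/[in] = 10^(3.8143) = 6520.
[out] = 6520 × 0.000191 = 1.245 mmol L⁻¹.

1.2 mmol L⁻¹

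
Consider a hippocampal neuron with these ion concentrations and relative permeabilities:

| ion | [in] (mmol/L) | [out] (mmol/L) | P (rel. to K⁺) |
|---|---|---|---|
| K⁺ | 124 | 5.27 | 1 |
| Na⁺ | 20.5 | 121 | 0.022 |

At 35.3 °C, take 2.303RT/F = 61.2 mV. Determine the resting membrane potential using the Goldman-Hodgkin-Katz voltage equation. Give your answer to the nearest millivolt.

-73 mV

Vm = 61.2 · log₁₀[(Σ P·[cation]ₒ + Σ P·[anion]ᵢ) / (Σ P·[cation]ᵢ + Σ P·[anion]ₒ)]
Numerator = 1×5.27 + 0.022×121 = 7.932
Denominator = 1×124 + 0.022×20.5 = 124.5
Vm = 61.2 · log₁₀(0.063736) = 61.2 × (-1.1956) = -73.17 mV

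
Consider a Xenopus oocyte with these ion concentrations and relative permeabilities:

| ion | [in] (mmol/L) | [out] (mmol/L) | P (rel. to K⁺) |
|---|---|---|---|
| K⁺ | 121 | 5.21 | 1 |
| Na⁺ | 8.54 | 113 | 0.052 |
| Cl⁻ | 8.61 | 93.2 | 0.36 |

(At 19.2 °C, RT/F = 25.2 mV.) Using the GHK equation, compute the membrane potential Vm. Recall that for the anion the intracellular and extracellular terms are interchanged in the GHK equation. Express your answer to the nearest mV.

-60 mV

Vm = 25.2 · ln[(Σ P·[cation]ₒ + Σ P·[anion]ᵢ) / (Σ P·[cation]ᵢ + Σ P·[anion]ₒ)]
Numerator = 1×5.21 + 0.052×113 + 0.36×8.61 = 14.19
Denominator = 1×121 + 0.052×8.54 + 0.36×93.2 = 155
Vm = 25.2 · ln(0.091522) = 25.2 × (-2.3912) = -60.26 mV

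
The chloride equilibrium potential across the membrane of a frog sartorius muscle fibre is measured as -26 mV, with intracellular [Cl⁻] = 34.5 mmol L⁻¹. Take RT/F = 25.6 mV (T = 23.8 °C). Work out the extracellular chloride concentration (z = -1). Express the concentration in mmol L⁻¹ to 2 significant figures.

95 mmol L⁻¹

Nernst: E = (25.6/-1) · ln([out]/[in]), so ln([out]/[in]) = -26.0 × -1 / 25.6 = 1.0156.
[out]/[in] = e^(1.0156) = 2.761.
[out] = 2.761 × 34.5 = 95.26 mmol L⁻¹.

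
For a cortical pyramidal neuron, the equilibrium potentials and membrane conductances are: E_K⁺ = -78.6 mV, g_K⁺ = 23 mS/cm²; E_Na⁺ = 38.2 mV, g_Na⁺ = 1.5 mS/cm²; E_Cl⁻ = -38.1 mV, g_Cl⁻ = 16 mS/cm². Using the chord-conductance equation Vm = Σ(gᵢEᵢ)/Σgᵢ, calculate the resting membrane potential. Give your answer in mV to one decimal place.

Σ gᵢEᵢ = 23·(-78.6) + 1.5·(38.2) + 16·(-38.1) = -2360.10
Σ gᵢ = 23 + 1.5 + 16 = 40.5
Vm = -2360.10 / 40.5 = -58.27 mV

-58.3 mV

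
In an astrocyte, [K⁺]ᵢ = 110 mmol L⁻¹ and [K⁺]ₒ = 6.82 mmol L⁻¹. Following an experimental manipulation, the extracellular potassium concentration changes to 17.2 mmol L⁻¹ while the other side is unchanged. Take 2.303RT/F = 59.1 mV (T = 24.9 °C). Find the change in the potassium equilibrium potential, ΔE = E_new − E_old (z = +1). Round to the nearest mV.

24 mV

E_old = (59.1/1)·log₁₀(6.82/110) = -71.37 mV
E_new = (59.1/1)·log₁₀(17.2/110) = -47.63 mV
ΔE = -47.63 − (-71.37) = 23.74 mV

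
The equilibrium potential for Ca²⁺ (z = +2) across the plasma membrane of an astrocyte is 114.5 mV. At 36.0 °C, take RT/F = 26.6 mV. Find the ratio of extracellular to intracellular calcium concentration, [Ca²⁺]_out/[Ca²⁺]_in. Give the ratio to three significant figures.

5480

ln([out]/[in]) = E·z/(26.6) = 114.5 × 2 / 26.6 = 8.6090
[out]/[in] = e^(8.6090) = 5481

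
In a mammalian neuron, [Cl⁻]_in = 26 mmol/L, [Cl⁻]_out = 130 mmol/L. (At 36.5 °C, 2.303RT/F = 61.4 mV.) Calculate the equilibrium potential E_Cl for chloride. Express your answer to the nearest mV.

E = (61.4/z) · log₁₀([Cl⁻]_out/[Cl⁻]_in) with z = -1.
For an anion, dividing by z = -1 reverses the sign.
= (61.4/-1) · log₁₀(130/26) = -61.40 · log₁₀(5)
= -61.40 · (0.6990) = -42.92 mV

-43 mV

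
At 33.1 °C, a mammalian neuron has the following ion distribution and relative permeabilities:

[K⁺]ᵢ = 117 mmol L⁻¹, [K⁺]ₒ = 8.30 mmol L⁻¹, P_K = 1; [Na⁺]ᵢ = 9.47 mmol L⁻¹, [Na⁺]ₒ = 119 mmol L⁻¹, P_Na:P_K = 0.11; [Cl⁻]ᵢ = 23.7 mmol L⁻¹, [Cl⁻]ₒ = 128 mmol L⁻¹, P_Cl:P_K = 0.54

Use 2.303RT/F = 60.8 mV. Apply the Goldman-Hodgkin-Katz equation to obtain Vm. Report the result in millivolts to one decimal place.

-44.9 mV

Vm = 60.8 · log₁₀[(Σ P·[cation]ₒ + Σ P·[anion]ᵢ) / (Σ P·[cation]ᵢ + Σ P·[anion]ₒ)]
Numerator = 1×8.30 + 0.11×119 + 0.54×23.7 = 34.19
Denominator = 1×117 + 0.11×9.47 + 0.54×128 = 187.2
Vm = 60.8 · log₁₀(0.18267) = 60.8 × (-0.7383) = -44.89 mV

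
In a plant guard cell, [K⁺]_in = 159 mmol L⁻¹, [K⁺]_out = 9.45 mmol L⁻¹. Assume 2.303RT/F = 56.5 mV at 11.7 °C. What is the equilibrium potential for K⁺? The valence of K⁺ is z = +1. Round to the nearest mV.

-69 mV

E = (56.5/z) · log₁₀([K⁺]_out/[K⁺]_in) with z = +1.
= (56.5/1) · log₁₀(9.45/159) = 56.50 · log₁₀(0.05943)
= 56.50 · (-1.2260) = -69.27 mV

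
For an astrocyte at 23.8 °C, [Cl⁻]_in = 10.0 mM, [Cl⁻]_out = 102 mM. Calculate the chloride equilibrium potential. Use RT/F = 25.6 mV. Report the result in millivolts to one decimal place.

E = (25.6/z) · ln([Cl⁻]_out/[Cl⁻]_in) with z = -1.
For an anion, dividing by z = -1 reverses the sign.
= (25.6/-1) · ln(102/10.0) = -25.60 · ln(10.2)
= -25.60 · (2.3224) = -59.45 mV

-59.5 mV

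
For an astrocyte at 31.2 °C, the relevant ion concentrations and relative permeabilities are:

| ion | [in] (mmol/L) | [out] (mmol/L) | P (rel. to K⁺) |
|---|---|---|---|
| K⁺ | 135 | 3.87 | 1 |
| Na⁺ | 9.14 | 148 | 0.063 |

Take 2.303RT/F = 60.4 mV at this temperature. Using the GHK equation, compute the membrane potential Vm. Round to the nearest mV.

-61 mV

Vm = 60.4 · log₁₀[(Σ P·[cation]ₒ + Σ P·[anion]ᵢ) / (Σ P·[cation]ᵢ + Σ P·[anion]ₒ)]
Numerator = 1×3.87 + 0.063×148 = 13.19
Denominator = 1×135 + 0.063×9.14 = 135.6
Vm = 60.4 · log₁₀(0.097318) = 60.4 × (-1.0118) = -61.11 mV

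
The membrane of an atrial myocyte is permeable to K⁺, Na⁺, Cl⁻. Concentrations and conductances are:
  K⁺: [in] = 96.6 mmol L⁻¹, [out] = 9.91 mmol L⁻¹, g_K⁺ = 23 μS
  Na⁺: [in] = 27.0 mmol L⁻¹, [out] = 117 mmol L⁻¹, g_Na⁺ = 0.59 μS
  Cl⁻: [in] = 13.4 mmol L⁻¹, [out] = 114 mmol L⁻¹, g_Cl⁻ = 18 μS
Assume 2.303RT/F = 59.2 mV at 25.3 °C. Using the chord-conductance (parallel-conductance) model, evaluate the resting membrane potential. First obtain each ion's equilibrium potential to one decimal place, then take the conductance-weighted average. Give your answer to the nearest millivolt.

-56 mV

E_K⁺ = (59.2/1)·log₁₀(9.91/96.6) = -58.5 mV
E_Na⁺ = (59.2/1)·log₁₀(117/27.0) = 37.7 mV
E_Cl⁻ = (59.2/-1)·log₁₀(114/13.4) = -55.0 mV
Vm = (Σ gᵢEᵢ)/(Σ gᵢ) = (23·-58.5 + 0.59·37.7 + 18·-55.0) / (23 + 0.59 + 18)
= -2313.26 / 41.59 = -55.62 mV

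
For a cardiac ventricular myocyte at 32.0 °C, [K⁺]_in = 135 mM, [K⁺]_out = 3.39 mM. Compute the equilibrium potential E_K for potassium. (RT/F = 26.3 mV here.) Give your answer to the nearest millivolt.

E = (26.3/z) · ln([K⁺]_out/[K⁺]_in) with z = +1.
= (26.3/1) · ln(3.39/135) = 26.30 · ln(0.02511)
= 26.30 · (-3.6844) = -96.90 mV

-97 mV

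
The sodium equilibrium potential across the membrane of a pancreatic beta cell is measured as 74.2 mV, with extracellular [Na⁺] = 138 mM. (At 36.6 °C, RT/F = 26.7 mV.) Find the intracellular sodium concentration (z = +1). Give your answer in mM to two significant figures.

8.6 mM

Nernst: E = (26.7/1) · ln([out]/[in]), so ln([out]/[in]) = 74.2 × 1 / 26.7 = 2.7790.
[out]/[in] = e^(2.7790) = 16.1.
[in] = 138 / 16.1 = 8.57 mM.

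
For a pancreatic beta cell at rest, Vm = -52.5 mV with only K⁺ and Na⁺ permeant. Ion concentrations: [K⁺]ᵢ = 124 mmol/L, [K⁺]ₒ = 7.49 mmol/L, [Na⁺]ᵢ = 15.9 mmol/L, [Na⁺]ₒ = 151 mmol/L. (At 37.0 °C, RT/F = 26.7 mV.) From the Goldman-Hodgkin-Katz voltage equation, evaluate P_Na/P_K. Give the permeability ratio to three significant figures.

Let α = P_Na/P_K. GHK: Vm = 26.7·ln[(Kₒ + α·Naₒ)/(Kᵢ + α·Naᵢ)].
e^(Vm/26.7) = e^(-52.5/26.7) = 0.13997
So 0.13997·(Kᵢ + α·Naᵢ) = Kₒ + α·Naₒ → α = (0.13997·124.0 − 7.49) / (151.0 − 0.13997·15.9)
α = (17.36 − 7.49) / (151.0 − 2.226) = 9.867/148.8 = 0.06632

0.0663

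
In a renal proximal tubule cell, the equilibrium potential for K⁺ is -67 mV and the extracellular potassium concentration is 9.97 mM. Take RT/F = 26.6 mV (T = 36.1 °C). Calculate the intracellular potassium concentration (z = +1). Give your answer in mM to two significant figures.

120 mM

Nernst: E = (26.6/1) · ln([out]/[in]), so ln([out]/[in]) = -67.0 × 1 / 26.6 = -2.5188.
[out]/[in] = e^(-2.5188) = 0.08056.
[in] = 9.97 / 0.08056 = 123.8 mM.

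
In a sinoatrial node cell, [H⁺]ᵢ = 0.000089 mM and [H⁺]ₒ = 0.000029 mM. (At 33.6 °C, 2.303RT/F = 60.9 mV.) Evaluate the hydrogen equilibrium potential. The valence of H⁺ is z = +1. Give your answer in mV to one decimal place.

E = (60.9/z) · log₁₀([H⁺]_out/[H⁺]_in) with z = +1.
= (60.9/1) · log₁₀(0.000029/0.000089) = 60.90 · log₁₀(0.3258)
= 60.90 · (-0.4870) = -29.66 mV

-29.7 mV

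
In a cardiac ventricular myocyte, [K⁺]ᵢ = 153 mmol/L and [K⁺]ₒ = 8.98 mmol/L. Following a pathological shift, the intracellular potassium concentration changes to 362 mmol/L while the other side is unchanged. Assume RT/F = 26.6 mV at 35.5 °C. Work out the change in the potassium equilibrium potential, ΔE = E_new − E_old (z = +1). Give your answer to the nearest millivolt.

-23 mV

E_old = (26.6/1)·ln(8.98/153) = -75.42 mV
E_new = (26.6/1)·ln(8.98/362) = -98.33 mV
ΔE = -98.33 − (-75.42) = -22.91 mV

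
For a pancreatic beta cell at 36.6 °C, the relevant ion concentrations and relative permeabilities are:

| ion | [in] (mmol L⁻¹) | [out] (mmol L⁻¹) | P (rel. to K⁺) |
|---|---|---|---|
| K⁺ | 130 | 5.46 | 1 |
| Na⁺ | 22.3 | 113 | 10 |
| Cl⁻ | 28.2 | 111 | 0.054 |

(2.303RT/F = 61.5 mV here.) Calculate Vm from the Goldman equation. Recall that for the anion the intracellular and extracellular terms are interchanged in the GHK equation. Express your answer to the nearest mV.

Vm = 61.5 · log₁₀[(Σ P·[cation]ₒ + Σ P·[anion]ᵢ) / (Σ P·[cation]ᵢ + Σ P·[anion]ₒ)]
Numerator = 1×5.46 + 10×113 + 0.054×28.2 = 1137
Denominator = 1×130 + 10×22.3 + 0.054×111 = 359
Vm = 61.5 · log₁₀(3.1671) = 61.5 × (0.5007) = 30.79 mV

31 mV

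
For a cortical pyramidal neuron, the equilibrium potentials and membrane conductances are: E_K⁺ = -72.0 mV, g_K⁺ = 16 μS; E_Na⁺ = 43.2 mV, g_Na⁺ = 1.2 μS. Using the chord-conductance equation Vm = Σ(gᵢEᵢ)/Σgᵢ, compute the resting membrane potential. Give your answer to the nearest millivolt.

-64 mV

Σ gᵢEᵢ = 16·(-72.0) + 1.2·(43.2) = -1100.16
Σ gᵢ = 16 + 1.2 = 17.2
Vm = -1100.16 / 17.2 = -63.96 mV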